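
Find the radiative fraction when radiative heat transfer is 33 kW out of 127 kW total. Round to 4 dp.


f_rad = Q_rad / Q_total
f_rad = 33 / 127 = 0.2598


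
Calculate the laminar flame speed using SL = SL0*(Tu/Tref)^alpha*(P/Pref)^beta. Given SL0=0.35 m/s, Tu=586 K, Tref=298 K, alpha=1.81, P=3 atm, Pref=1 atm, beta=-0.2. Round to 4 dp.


SL = SL0 * (Tu/Tref)^alpha * (P/Pref)^beta
T ratio = 586/298 = 1.96644295
(T ratio)^alpha = 1.96644295^1.81 = 3.400660
(P/Pref)^beta = 3^(-0.2) = 0.802742
SL = 0.35 * 3.400660 * 0.802742 = 0.9554 m/s


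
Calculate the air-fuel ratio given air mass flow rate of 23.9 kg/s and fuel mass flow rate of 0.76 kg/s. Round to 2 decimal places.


AFR = m_air / m_fuel
AFR = 23.9 / 0.76 = 31.45


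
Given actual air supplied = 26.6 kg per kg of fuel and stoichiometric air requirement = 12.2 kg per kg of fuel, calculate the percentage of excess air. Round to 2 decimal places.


Excess air = actual - stoichiometric = 26.6 - 12.2 = 14.40 kg/kg fuel
Excess air % = (excess / stoich) * 100 = (14.40 / 12.2) * 100 = 118.03%


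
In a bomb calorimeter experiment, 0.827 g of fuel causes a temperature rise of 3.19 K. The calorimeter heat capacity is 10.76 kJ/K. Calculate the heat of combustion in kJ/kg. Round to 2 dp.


Hc = C_cal * delta_T / m_fuel
Q_released = 10.76 * 3.19 = 34.3244 kJ
m_fuel = 0.827 g = 0.827/1000 kg = 0.000827 kg
Hc = 34.3244 / 0.000827 = 41504.72 kJ/kg


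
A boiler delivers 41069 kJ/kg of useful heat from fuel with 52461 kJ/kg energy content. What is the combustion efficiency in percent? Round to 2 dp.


Efficiency = (Q_useful / Q_fuel) * 100
Efficiency = (41069 / 52461) * 100
Efficiency = 0.7828 * 100 = 78.28%


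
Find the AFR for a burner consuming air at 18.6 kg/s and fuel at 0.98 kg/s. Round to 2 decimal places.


AFR = m_air / m_fuel
AFR = 18.6 / 0.98 = 18.98


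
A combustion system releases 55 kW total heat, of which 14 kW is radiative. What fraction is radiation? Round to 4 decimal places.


f_rad = Q_rad / Q_total
f_rad = 14 / 55 = 0.2545


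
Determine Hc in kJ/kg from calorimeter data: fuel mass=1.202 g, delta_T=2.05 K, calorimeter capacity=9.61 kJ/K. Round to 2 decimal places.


Hc = C_cal * delta_T / m_fuel
Q_released = 9.61 * 2.05 = 19.7005 kJ
m_fuel = 1.202 g = 1.202/1000 kg = 0.001202 kg
Hc = 19.7005 / 0.001202 = 16389.77 kJ/kg


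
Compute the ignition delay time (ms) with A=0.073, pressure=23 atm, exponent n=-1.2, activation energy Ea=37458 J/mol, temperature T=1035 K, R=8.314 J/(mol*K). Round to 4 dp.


tau = A * P^n * exp(Ea/(R*T))
P^n = 23^(-1.2) = 0.02322344
Ea/(R*T) = 37458/(8.314*1035) = 4.353056
exp(Ea/(R*T)) = 77.715569
tau = 0.073 * 0.02322344 * 77.715569 = 0.1318 ms


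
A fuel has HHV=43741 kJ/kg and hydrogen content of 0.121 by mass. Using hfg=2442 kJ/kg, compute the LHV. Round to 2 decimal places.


LHV = HHV - hfg * 9 * H
Water correction = 2442 * 9 * 0.121 = 2659.338 kJ/kg
LHV = 43741 - 2659.338 = 41081.66 kJ/kg


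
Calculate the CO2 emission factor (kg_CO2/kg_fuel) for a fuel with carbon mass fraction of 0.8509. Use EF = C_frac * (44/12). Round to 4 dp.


EF = C_frac * (M_CO2 / M_C)
EF = 0.8509 * (44/12)
EF = 0.8509 * 3.666667 = 3.1200 kg_CO2/kg_fuel


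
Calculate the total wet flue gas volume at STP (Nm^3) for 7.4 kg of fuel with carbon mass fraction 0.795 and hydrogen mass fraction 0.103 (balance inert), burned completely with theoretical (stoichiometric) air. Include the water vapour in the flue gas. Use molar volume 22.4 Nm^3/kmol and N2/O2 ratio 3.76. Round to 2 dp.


Per kg fuel: CO2 = (C/12 kmol)*22.4 = (0.795/12)*22.4 = 1.48400 Nm^3
Per kg fuel: H2O = (H/2 kmol)*22.4 = (0.103/2)*22.4 = 1.15360 Nm^3
O2 needed per kg fuel = C/12 + H/4 = 0.795/12 + 0.103/4 = 0.09200000 kmol
Per kg fuel: N2 = O2*3.76*22.4 = 0.09200000*3.76*22.4 = 7.74861 Nm^3
Total per kg = 1.48400 + 1.15360 + 7.74861 = 10.38621 Nm^3
Total = 10.38621 * 7.4 = 76.86 Nm^3


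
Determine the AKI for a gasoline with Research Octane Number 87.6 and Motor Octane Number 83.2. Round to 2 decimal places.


AKI = (RON + MON) / 2
AKI = (87.6 + 83.2) / 2
AKI = 170.8 / 2 = 85.40


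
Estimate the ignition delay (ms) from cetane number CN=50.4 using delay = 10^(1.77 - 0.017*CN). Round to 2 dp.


delay = 10^(1.77 - 0.017*CN)
Exponent = 1.77 - 0.017*50.4 = 0.9132
delay = 10^0.9132 = 8.19 ms


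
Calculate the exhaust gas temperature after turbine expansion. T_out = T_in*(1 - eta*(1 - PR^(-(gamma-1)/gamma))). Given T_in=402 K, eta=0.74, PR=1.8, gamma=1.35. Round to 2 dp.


T_out = T_in * (1 - eta * (1 - PR^(-(gamma-1)/gamma)))
Exponent = -(1.35-1)/1.35 = -0.25925926
PR^exp = 1.8^(-0.25925926) = 0.85865408
Factor = 1 - 0.74*(1 - 0.85865408) = 0.89540402
T_out = 402 * 0.89540402 = 359.95 K


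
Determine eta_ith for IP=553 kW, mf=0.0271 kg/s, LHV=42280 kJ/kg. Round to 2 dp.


eta_ith = (IP / (mf * LHV)) * 100
Denominator = 0.0271 * 42280 = 1145.7880 kW
eta_ith = (553 / 1145.7880) * 100 = 48.26%


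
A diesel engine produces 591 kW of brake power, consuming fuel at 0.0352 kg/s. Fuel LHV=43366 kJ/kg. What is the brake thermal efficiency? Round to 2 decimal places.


eta_BTE = (BP / (mf * LHV)) * 100
Denominator = 0.0352 * 43366 = 1526.4832 kW
eta_BTE = (591 / 1526.4832) * 100 = 38.72%


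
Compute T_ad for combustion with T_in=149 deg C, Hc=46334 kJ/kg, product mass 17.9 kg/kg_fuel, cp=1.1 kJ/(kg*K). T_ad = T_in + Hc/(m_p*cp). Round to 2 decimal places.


T_ad = T_in + Hc / (m_p * cp)
Denominator = 17.9 * 1.1 = 19.6900
Temperature rise = 46334 / 19.6900 = 2353.17 K
T_ad = 149 + 2353.17 = 2502.17 deg C


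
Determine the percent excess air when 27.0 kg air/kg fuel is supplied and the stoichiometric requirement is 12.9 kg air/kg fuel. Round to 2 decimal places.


Excess air = actual - stoichiometric = 27.0 - 12.9 = 14.10 kg/kg fuel
Excess air % = (excess / stoich) * 100 = (14.10 / 12.9) * 100 = 109.30%


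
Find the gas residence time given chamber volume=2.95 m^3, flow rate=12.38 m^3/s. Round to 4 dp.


tau = V / Q_flow
tau = 2.95 / 12.38 = 0.2383 s


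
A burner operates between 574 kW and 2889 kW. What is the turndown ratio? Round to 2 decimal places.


TDR = Q_max / Q_min
TDR = 2889 / 574 = 5.03


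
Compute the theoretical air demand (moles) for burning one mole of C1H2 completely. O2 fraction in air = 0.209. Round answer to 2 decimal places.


Balanced combustion: C1H2 + 1.5 O2 -> 1 CO2 + 1 H2O
O2 needed = C + H/4 = 1 + 2/4 = 1.50 moles
Air moles = O2 / 0.209 = 1.50 / 0.209 = 7.18 moles air


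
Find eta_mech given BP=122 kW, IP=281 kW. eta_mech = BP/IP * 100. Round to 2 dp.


eta_mech = (BP / IP) * 100
Ratio = 122 / 281 = 0.4342
eta_mech = 0.4342 * 100 = 43.42%


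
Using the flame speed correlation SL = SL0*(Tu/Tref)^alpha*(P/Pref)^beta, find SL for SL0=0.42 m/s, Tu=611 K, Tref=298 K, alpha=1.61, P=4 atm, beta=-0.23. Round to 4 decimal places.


SL = SL0 * (Tu/Tref)^alpha * (P/Pref)^beta
T ratio = 611/298 = 2.05033557
(T ratio)^alpha = 2.05033557^1.61 = 3.177153
(P/Pref)^beta = 4^(-0.23) = 0.726986
SL = 0.42 * 3.177153 * 0.726986 = 0.9701 m/s


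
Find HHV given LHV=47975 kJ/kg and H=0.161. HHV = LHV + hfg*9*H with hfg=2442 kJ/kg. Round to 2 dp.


HHV = LHV + hfg * 9 * H
Water addition = 2442 * 9 * 0.161 = 3538.458 kJ/kg
HHV = 47975 + 3538.458 = 51513.46 kJ/kg


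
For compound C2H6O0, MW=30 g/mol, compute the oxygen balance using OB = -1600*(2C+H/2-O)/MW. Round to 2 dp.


OB = -1600 * (2C + H/2 - O) / MW
Inner = 2*2 + 6/2 - 0 = 7.00
OB = -1600 * 7.00 / 30 = -373.33%


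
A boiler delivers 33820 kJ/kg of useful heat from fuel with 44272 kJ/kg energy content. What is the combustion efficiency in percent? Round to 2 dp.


Efficiency = (Q_useful / Q_fuel) * 100
Efficiency = (33820 / 44272) * 100
Efficiency = 0.7639 * 100 = 76.39%


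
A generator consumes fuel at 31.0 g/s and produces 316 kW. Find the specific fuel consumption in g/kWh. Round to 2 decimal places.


SFC = (mf / BP) * 3600
Rate = 31.0 / 316 = 0.098101 g/(s*kW)
SFC = 0.098101 * 3600 = 353.16 g/kWh


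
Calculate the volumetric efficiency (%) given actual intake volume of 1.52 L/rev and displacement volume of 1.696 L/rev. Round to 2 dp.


eta_v = (V_actual / V_disp) * 100
Ratio = 1.52 / 1.696 = 0.8962
eta_v = 0.8962 * 100 = 89.62%


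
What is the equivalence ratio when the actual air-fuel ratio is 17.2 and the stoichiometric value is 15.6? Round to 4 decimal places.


phi = AFR_stoich / AFR_actual
phi = 15.6 / 17.2 = 0.9070


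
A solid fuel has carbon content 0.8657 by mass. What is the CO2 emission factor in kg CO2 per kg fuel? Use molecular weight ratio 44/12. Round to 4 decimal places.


EF = C_frac * (M_CO2 / M_C)
EF = 0.8657 * (44/12)
EF = 0.8657 * 3.666667 = 3.1742 kg_CO2/kg_fuel


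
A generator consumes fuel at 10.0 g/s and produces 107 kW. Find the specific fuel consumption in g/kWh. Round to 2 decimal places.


SFC = (mf / BP) * 3600
Rate = 10.0 / 107 = 0.093458 g/(s*kW)
SFC = 0.093458 * 3600 = 336.45 g/kWh


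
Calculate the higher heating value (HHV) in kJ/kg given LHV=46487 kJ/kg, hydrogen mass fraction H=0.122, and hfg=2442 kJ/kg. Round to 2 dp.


HHV = LHV + hfg * 9 * H
Water addition = 2442 * 9 * 0.122 = 2681.316 kJ/kg
HHV = 46487 + 2681.316 = 49168.32 kJ/kg


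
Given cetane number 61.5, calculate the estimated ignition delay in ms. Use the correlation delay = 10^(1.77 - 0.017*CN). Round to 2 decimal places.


delay = 10^(1.77 - 0.017*CN)
Exponent = 1.77 - 0.017*61.5 = 0.7245
delay = 10^0.7245 = 5.30 ms


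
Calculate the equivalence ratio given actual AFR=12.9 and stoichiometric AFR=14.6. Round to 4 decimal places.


phi = AFR_stoich / AFR_actual
phi = 14.6 / 12.9 = 1.1318


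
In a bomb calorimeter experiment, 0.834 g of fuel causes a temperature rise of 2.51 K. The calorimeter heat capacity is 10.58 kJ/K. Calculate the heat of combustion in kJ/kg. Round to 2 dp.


Hc = C_cal * delta_T / m_fuel
Q_released = 10.58 * 2.51 = 26.5558 kJ
m_fuel = 0.834 g = 0.834/1000 kg = 0.000834 kg
Hc = 26.5558 / 0.000834 = 31841.49 kJ/kg


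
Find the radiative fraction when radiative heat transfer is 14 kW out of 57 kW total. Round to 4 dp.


f_rad = Q_rad / Q_total
f_rad = 14 / 57 = 0.2456


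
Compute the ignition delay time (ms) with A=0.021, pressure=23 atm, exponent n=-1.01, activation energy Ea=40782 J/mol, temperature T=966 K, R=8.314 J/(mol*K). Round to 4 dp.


tau = A * P^n * exp(Ea/(R*T))
P^n = 23^(-1.01) = 0.04213615
Ea/(R*T) = 40782/(8.314*966) = 5.077868
exp(Ea/(R*T)) = 160.431588
tau = 0.021 * 0.04213615 * 160.431588 = 0.1420 ms


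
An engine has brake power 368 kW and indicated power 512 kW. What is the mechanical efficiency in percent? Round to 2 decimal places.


eta_mech = (BP / IP) * 100
Ratio = 368 / 512 = 0.7188
eta_mech = 0.7188 * 100 = 71.88%


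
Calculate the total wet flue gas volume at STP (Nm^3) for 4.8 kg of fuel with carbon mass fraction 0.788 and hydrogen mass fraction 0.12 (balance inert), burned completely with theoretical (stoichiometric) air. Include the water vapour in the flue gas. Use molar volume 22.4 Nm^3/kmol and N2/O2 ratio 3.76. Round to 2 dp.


Per kg fuel: CO2 = (C/12 kmol)*22.4 = (0.788/12)*22.4 = 1.47093 Nm^3
Per kg fuel: H2O = (H/2 kmol)*22.4 = (0.12/2)*22.4 = 1.34400 Nm^3
O2 needed per kg fuel = C/12 + H/4 = 0.788/12 + 0.12/4 = 0.09566667 kmol
Per kg fuel: N2 = O2*3.76*22.4 = 0.09566667*3.76*22.4 = 8.05743 Nm^3
Total per kg = 1.47093 + 1.34400 + 8.05743 = 10.87236 Nm^3
Total = 10.87236 * 4.8 = 52.19 Nm^3


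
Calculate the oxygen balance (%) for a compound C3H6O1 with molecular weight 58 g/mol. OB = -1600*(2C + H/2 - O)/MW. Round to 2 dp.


OB = -1600 * (2C + H/2 - O) / MW
Inner = 2*3 + 6/2 - 1 = 8.00
OB = -1600 * 8.00 / 58 = -220.69%


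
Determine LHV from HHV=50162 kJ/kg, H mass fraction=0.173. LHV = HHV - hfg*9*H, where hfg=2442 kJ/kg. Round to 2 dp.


LHV = HHV - hfg * 9 * H
Water correction = 2442 * 9 * 0.173 = 3802.194 kJ/kg
LHV = 50162 - 3802.194 = 46359.81 kJ/kg


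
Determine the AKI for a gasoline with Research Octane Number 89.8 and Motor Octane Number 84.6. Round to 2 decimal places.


AKI = (RON + MON) / 2
AKI = (89.8 + 84.6) / 2
AKI = 174.4 / 2 = 87.20


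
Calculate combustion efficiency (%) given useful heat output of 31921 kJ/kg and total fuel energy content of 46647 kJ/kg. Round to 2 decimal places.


Efficiency = (Q_useful / Q_fuel) * 100
Efficiency = (31921 / 46647) * 100
Efficiency = 0.6843 * 100 = 68.43%


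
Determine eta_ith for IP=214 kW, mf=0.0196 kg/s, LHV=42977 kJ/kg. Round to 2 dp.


eta_ith = (IP / (mf * LHV)) * 100
Denominator = 0.0196 * 42977 = 842.3492 kW
eta_ith = (214 / 842.3492) * 100 = 25.41%


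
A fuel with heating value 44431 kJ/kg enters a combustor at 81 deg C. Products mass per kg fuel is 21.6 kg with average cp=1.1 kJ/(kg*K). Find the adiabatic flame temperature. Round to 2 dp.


T_ad = T_in + Hc / (m_p * cp)
Denominator = 21.6 * 1.1 = 23.7600
Temperature rise = 44431 / 23.7600 = 1869.99 K
T_ad = 81 + 1869.99 = 1950.99 deg C


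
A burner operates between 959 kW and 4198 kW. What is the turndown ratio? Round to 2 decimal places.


TDR = Q_max / Q_min
TDR = 4198 / 959 = 4.38


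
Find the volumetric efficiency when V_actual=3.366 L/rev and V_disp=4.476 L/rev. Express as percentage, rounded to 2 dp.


eta_v = (V_actual / V_disp) * 100
Ratio = 3.366 / 4.476 = 0.7520
eta_v = 0.7520 * 100 = 75.20%


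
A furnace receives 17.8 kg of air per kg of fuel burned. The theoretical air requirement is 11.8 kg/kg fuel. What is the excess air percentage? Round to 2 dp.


Excess air = actual - stoichiometric = 17.8 - 11.8 = 6.00 kg/kg fuel
Excess air % = (excess / stoich) * 100 = (6.00 / 11.8) * 100 = 50.85%


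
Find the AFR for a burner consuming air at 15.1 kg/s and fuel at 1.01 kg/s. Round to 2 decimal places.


AFR = m_air / m_fuel
AFR = 15.1 / 1.01 = 14.95


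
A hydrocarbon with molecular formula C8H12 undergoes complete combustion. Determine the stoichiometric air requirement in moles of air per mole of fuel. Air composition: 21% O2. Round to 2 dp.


Balanced combustion: C8H12 + 11 O2 -> 8 CO2 + 6 H2O
O2 needed = C + H/4 = 8 + 12/4 = 11.00 moles
Air moles = O2 / 0.21 = 11.00 / 0.21 = 52.38 moles air


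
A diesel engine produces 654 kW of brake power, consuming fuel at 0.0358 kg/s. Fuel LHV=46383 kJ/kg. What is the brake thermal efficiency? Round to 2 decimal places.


eta_BTE = (BP / (mf * LHV)) * 100
Denominator = 0.0358 * 46383 = 1660.5114 kW
eta_BTE = (654 / 1660.5114) * 100 = 39.39%


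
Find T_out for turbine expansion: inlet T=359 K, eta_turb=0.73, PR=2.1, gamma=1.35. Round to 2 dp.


T_out = T_in * (1 - eta * (1 - PR^(-(gamma-1)/gamma)))
Exponent = -(1.35-1)/1.35 = -0.25925926
PR^exp = 2.1^(-0.25925926) = 0.82501466
Factor = 1 - 0.73*(1 - 0.82501466) = 0.87226070
T_out = 359 * 0.87226070 = 313.14 K


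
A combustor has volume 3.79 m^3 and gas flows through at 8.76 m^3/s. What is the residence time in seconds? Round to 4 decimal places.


tau = V / Q_flow
tau = 3.79 / 8.76 = 0.4326 s


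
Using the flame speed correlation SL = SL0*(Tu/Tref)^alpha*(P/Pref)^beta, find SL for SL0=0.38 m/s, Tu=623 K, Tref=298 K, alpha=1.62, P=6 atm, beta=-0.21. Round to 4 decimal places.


SL = SL0 * (Tu/Tref)^alpha * (P/Pref)^beta
T ratio = 623/298 = 2.09060403
(T ratio)^alpha = 2.09060403^1.62 = 3.302481
(P/Pref)^beta = 6^(-0.21) = 0.686417
SL = 0.38 * 3.302481 * 0.686417 = 0.8614 m/s


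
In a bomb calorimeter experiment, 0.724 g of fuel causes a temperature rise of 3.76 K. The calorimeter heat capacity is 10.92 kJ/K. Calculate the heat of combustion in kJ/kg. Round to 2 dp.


Hc = C_cal * delta_T / m_fuel
Q_released = 10.92 * 3.76 = 41.0592 kJ
m_fuel = 0.724 g = 0.724/1000 kg = 0.000724 kg
Hc = 41.0592 / 0.000724 = 56711.60 kJ/kg


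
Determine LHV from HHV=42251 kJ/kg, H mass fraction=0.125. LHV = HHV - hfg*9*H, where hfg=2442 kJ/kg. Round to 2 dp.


LHV = HHV - hfg * 9 * H
Water correction = 2442 * 9 * 0.125 = 2747.250 kJ/kg
LHV = 42251 - 2747.250 = 39503.75 kJ/kg


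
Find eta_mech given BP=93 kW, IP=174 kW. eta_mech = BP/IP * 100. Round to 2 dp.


eta_mech = (BP / IP) * 100
Ratio = 93 / 174 = 0.5345
eta_mech = 0.5345 * 100 = 53.45%


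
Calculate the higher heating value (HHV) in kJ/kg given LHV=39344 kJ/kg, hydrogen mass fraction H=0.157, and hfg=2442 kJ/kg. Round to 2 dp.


HHV = LHV + hfg * 9 * H
Water addition = 2442 * 9 * 0.157 = 3450.546 kJ/kg
HHV = 39344 + 3450.546 = 42794.55 kJ/kg


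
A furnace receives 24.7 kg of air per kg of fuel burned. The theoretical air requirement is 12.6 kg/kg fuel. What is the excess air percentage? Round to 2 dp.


Excess air = actual - stoichiometric = 24.7 - 12.6 = 12.10 kg/kg fuel
Excess air % = (excess / stoich) * 100 = (12.10 / 12.6) * 100 = 96.03%


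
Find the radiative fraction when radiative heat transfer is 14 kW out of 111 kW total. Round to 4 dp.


f_rad = Q_rad / Q_total
f_rad = 14 / 111 = 0.1261


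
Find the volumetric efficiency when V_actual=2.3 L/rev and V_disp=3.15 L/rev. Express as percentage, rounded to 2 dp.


eta_v = (V_actual / V_disp) * 100
Ratio = 2.3 / 3.15 = 0.7302
eta_v = 0.7302 * 100 = 73.02%


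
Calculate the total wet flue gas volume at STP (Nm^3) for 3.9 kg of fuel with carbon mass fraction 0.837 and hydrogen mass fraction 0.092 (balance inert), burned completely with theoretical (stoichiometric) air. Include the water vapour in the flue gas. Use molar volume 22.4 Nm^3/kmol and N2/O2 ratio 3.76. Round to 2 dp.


Per kg fuel: CO2 = (C/12 kmol)*22.4 = (0.837/12)*22.4 = 1.56240 Nm^3
Per kg fuel: H2O = (H/2 kmol)*22.4 = (0.092/2)*22.4 = 1.03040 Nm^3
O2 needed per kg fuel = C/12 + H/4 = 0.837/12 + 0.092/4 = 0.09275000 kmol
Per kg fuel: N2 = O2*3.76*22.4 = 0.09275000*3.76*22.4 = 7.81178 Nm^3
Total per kg = 1.56240 + 1.03040 + 7.81178 = 10.40458 Nm^3
Total = 10.40458 * 3.9 = 40.58 Nm^3


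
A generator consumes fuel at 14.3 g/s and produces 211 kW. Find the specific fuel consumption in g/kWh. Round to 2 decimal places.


SFC = (mf / BP) * 3600
Rate = 14.3 / 211 = 0.067773 g/(s*kW)
SFC = 0.067773 * 3600 = 243.98 g/kWh


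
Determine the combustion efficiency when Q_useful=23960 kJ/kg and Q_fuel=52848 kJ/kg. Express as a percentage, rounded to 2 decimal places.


Efficiency = (Q_useful / Q_fuel) * 100
Efficiency = (23960 / 52848) * 100
Efficiency = 0.4534 * 100 = 45.34%


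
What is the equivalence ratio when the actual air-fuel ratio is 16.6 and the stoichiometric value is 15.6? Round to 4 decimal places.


phi = AFR_stoich / AFR_actual
phi = 15.6 / 16.6 = 0.9398


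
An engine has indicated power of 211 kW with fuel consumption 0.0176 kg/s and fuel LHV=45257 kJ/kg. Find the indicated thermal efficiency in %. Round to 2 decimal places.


eta_ith = (IP / (mf * LHV)) * 100
Denominator = 0.0176 * 45257 = 796.5232 kW
eta_ith = (211 / 796.5232) * 100 = 26.49%


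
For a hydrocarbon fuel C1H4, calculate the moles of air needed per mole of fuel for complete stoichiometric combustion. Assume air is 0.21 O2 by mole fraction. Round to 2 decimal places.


Balanced combustion: C1H4 + 2 O2 -> 1 CO2 + 2 H2O
O2 needed = C + H/4 = 1 + 4/4 = 2.00 moles
Air moles = O2 / 0.21 = 2.00 / 0.21 = 9.52 moles air


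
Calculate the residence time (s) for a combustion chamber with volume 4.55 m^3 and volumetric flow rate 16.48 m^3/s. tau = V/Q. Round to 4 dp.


tau = V / Q_flow
tau = 4.55 / 16.48 = 0.2761 s


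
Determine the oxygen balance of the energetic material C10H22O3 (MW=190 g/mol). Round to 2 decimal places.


OB = -1600 * (2C + H/2 - O) / MW
Inner = 2*10 + 22/2 - 3 = 28.00
OB = -1600 * 28.00 / 190 = -235.79%


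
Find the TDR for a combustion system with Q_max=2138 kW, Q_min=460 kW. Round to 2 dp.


TDR = Q_max / Q_min
TDR = 2138 / 460 = 4.65


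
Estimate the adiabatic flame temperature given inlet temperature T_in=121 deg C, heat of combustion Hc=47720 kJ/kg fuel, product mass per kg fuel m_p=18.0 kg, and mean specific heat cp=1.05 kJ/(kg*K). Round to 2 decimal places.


T_ad = T_in + Hc / (m_p * cp)
Denominator = 18.0 * 1.05 = 18.9000
Temperature rise = 47720 / 18.9000 = 2524.87 K
T_ad = 121 + 2524.87 = 2645.87 deg C


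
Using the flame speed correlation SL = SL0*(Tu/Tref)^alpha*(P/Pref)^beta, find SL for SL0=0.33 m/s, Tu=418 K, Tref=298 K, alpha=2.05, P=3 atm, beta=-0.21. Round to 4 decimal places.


SL = SL0 * (Tu/Tref)^alpha * (P/Pref)^beta
T ratio = 418/298 = 1.40268456
(T ratio)^alpha = 1.40268456^2.05 = 2.001097
(P/Pref)^beta = 3^(-0.21) = 0.793971
SL = 0.33 * 2.001097 * 0.793971 = 0.5243 m/s


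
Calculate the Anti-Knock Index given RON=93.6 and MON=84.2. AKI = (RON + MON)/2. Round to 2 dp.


AKI = (RON + MON) / 2
AKI = (93.6 + 84.2) / 2
AKI = 177.8 / 2 = 88.90


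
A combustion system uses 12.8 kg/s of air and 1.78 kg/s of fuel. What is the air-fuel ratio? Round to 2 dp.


AFR = m_air / m_fuel
AFR = 12.8 / 1.78 = 7.19


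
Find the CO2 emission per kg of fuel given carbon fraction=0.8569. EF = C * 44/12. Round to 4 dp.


EF = C_frac * (M_CO2 / M_C)
EF = 0.8569 * (44/12)
EF = 0.8569 * 3.666667 = 3.1420 kg_CO2/kg_fuel


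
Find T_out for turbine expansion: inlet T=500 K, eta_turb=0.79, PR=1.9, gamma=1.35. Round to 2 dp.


T_out = T_in * (1 - eta * (1 - PR^(-(gamma-1)/gamma)))
Exponent = -(1.35-1)/1.35 = -0.25925926
PR^exp = 1.9^(-0.25925926) = 0.84670193
Factor = 1 - 0.79*(1 - 0.84670193) = 0.87889452
T_out = 500 * 0.87889452 = 439.45 K


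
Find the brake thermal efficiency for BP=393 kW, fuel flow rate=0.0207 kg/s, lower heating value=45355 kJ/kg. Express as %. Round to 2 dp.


eta_BTE = (BP / (mf * LHV)) * 100
Denominator = 0.0207 * 45355 = 938.8485 kW
eta_BTE = (393 / 938.8485) * 100 = 41.86%


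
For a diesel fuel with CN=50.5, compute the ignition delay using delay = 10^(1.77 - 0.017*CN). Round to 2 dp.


delay = 10^(1.77 - 0.017*CN)
Exponent = 1.77 - 0.017*50.5 = 0.9115
delay = 10^0.9115 = 8.16 ms


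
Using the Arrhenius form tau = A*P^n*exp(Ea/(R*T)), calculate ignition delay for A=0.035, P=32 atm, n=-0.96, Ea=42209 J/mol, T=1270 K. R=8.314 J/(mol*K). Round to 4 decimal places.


tau = A * P^n * exp(Ea/(R*T))
P^n = 32^(-0.96) = 0.03589682
Ea/(R*T) = 42209/(8.314*1270) = 3.997526
exp(Ea/(R*T)) = 54.463254
tau = 0.035 * 0.03589682 * 54.463254 = 0.0684 ms


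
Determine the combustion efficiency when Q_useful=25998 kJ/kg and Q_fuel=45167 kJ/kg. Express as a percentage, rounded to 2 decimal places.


Efficiency = (Q_useful / Q_fuel) * 100
Efficiency = (25998 / 45167) * 100
Efficiency = 0.5756 * 100 = 57.56%


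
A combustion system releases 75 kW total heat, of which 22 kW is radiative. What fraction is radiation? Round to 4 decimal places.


f_rad = Q_rad / Q_total
f_rad = 22 / 75 = 0.2933


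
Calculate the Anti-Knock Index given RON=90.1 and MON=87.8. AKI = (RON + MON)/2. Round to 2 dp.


AKI = (RON + MON) / 2
AKI = (90.1 + 87.8) / 2
AKI = 177.9 / 2 = 88.95


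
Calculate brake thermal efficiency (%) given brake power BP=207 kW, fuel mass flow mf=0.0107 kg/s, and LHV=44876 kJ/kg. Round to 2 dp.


eta_BTE = (BP / (mf * LHV)) * 100
Denominator = 0.0107 * 44876 = 480.1732 kW
eta_BTE = (207 / 480.1732) * 100 = 43.11%


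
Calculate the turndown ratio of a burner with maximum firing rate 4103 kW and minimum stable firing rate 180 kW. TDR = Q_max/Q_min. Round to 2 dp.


TDR = Q_max / Q_min
TDR = 4103 / 180 = 22.79


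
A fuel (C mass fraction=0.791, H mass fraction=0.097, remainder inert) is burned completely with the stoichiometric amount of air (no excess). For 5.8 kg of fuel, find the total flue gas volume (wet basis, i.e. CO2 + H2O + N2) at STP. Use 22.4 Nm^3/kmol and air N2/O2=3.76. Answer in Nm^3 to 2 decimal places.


Per kg fuel: CO2 = (C/12 kmol)*22.4 = (0.791/12)*22.4 = 1.47653 Nm^3
Per kg fuel: H2O = (H/2 kmol)*22.4 = (0.097/2)*22.4 = 1.08640 Nm^3
O2 needed per kg fuel = C/12 + H/4 = 0.791/12 + 0.097/4 = 0.09016667 kmol
Per kg fuel: N2 = O2*3.76*22.4 = 0.09016667*3.76*22.4 = 7.59420 Nm^3
Total per kg = 1.47653 + 1.08640 + 7.59420 = 10.15713 Nm^3
Total = 10.15713 * 5.8 = 58.91 Nm^3


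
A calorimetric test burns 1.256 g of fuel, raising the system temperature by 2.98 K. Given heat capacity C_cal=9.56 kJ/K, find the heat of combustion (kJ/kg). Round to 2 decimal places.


Hc = C_cal * delta_T / m_fuel
Q_released = 9.56 * 2.98 = 28.4888 kJ
m_fuel = 1.256 g = 1.256/1000 kg = 0.001256 kg
Hc = 28.4888 / 0.001256 = 22682.17 kJ/kg


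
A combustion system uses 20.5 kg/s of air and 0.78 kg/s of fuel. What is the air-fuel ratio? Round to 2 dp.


AFR = m_air / m_fuel
AFR = 20.5 / 0.78 = 26.28


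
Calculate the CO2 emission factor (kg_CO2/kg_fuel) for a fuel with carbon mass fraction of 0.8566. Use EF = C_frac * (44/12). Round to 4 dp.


EF = C_frac * (M_CO2 / M_C)
EF = 0.8566 * (44/12)
EF = 0.8566 * 3.666667 = 3.1409 kg_CO2/kg_fuel


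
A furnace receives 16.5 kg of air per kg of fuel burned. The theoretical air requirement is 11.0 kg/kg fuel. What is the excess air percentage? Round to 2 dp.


Excess air = actual - stoichiometric = 16.5 - 11.0 = 5.50 kg/kg fuel
Excess air % = (excess / stoich) * 100 = (5.50 / 11.0) * 100 = 50.00%


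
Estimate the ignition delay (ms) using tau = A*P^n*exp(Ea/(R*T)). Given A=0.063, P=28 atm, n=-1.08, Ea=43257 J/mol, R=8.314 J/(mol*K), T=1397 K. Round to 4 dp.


tau = A * P^n * exp(Ea/(R*T))
P^n = 28^(-1.08) = 0.02735705
Ea/(R*T) = 43257/(8.314*1397) = 3.724346
exp(Ea/(R*T)) = 41.444101
tau = 0.063 * 0.02735705 * 41.444101 = 0.0714 ms


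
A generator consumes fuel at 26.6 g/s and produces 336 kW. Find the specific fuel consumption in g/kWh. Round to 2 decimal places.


SFC = (mf / BP) * 3600
Rate = 26.6 / 336 = 0.079167 g/(s*kW)
SFC = 0.079167 * 3600 = 285.00 g/kWh


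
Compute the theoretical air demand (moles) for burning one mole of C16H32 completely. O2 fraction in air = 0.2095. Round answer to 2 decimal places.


Balanced combustion: C16H32 + 24 O2 -> 16 CO2 + 16 H2O
O2 needed = C + H/4 = 16 + 32/4 = 24.00 moles
Air moles = O2 / 0.2095 = 24.00 / 0.2095 = 114.56 moles air


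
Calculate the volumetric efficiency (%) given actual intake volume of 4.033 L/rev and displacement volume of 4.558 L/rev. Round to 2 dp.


eta_v = (V_actual / V_disp) * 100
Ratio = 4.033 / 4.558 = 0.8848
eta_v = 0.8848 * 100 = 88.48%


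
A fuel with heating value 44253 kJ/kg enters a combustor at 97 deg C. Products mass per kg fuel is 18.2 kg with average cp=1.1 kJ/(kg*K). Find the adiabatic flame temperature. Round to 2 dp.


T_ad = T_in + Hc / (m_p * cp)
Denominator = 18.2 * 1.1 = 20.0200
Temperature rise = 44253 / 20.0200 = 2210.44 K
T_ad = 97 + 2210.44 = 2307.44 deg C


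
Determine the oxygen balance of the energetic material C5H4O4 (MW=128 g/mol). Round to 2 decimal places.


OB = -1600 * (2C + H/2 - O) / MW
Inner = 2*5 + 4/2 - 4 = 8.00
OB = -1600 * 8.00 / 128 = -100.00%


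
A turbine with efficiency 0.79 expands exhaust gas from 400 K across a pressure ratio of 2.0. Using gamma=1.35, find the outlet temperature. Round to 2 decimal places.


T_out = T_in * (1 - eta * (1 - PR^(-(gamma-1)/gamma)))
Exponent = -(1.35-1)/1.35 = -0.25925926
PR^exp = 2.0^(-0.25925926) = 0.83551680
Factor = 1 - 0.79*(1 - 0.83551680) = 0.87005827
T_out = 400 * 0.87005827 = 348.02 K


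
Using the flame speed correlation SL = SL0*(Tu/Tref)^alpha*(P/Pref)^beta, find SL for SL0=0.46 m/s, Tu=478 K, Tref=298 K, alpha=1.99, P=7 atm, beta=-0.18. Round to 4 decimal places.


SL = SL0 * (Tu/Tref)^alpha * (P/Pref)^beta
T ratio = 478/298 = 1.60402685
(T ratio)^alpha = 1.60402685^1.99 = 2.560773
(P/Pref)^beta = 7^(-0.18) = 0.704502
SL = 0.46 * 2.560773 * 0.704502 = 0.8299 m/s


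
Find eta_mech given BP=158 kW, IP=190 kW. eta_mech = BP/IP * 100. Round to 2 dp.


eta_mech = (BP / IP) * 100
Ratio = 158 / 190 = 0.8316
eta_mech = 0.8316 * 100 = 83.16%


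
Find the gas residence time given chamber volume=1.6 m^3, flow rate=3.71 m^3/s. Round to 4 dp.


tau = V / Q_flow
tau = 1.6 / 3.71 = 0.4313 s


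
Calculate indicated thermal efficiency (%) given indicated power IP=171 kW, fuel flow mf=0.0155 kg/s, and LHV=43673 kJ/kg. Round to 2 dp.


eta_ith = (IP / (mf * LHV)) * 100
Denominator = 0.0155 * 43673 = 676.9315 kW
eta_ith = (171 / 676.9315) * 100 = 25.26%


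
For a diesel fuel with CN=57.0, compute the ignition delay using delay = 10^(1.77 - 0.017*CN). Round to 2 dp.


delay = 10^(1.77 - 0.017*CN)
Exponent = 1.77 - 0.017*57.0 = 0.8010
delay = 10^0.8010 = 6.32 ms


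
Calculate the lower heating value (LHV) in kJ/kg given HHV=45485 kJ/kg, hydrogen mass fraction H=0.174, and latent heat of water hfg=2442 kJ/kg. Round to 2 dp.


LHV = HHV - hfg * 9 * H
Water correction = 2442 * 9 * 0.174 = 3824.172 kJ/kg
LHV = 45485 - 3824.172 = 41660.83 kJ/kg


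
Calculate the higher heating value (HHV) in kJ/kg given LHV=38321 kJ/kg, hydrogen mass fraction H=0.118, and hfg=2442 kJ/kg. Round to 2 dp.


HHV = LHV + hfg * 9 * H
Water addition = 2442 * 9 * 0.118 = 2593.404 kJ/kg
HHV = 38321 + 2593.404 = 40914.40 kJ/kg


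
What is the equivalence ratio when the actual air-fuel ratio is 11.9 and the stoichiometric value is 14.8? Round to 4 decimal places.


phi = AFR_stoich / AFR_actual
phi = 14.8 / 11.9 = 1.2437


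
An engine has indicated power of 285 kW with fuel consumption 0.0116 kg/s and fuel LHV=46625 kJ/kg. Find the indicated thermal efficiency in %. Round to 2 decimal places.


eta_ith = (IP / (mf * LHV)) * 100
Denominator = 0.0116 * 46625 = 540.8500 kW
eta_ith = (285 / 540.8500) * 100 = 52.69%


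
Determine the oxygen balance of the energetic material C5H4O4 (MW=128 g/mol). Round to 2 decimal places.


OB = -1600 * (2C + H/2 - O) / MW
Inner = 2*5 + 4/2 - 4 = 8.00
OB = -1600 * 8.00 / 128 = -100.00%


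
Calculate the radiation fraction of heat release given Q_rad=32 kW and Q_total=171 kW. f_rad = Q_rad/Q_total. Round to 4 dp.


f_rad = Q_rad / Q_total
f_rad = 32 / 171 = 0.1871


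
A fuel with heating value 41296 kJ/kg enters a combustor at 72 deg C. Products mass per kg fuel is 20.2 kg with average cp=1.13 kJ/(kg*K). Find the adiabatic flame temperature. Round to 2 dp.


T_ad = T_in + Hc / (m_p * cp)
Denominator = 20.2 * 1.13 = 22.8260
Temperature rise = 41296 / 22.8260 = 1809.16 K
T_ad = 72 + 1809.16 = 1881.16 deg C


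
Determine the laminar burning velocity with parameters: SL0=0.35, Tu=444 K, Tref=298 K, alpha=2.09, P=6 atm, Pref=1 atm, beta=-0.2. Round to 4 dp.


SL = SL0 * (Tu/Tref)^alpha * (P/Pref)^beta
T ratio = 444/298 = 1.48993289
(T ratio)^alpha = 1.48993289^2.09 = 2.301010
(P/Pref)^beta = 6^(-0.2) = 0.698827
SL = 0.35 * 2.301010 * 0.698827 = 0.5628 m/s


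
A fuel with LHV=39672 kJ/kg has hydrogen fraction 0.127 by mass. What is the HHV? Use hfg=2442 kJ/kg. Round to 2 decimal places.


HHV = LHV + hfg * 9 * H
Water addition = 2442 * 9 * 0.127 = 2791.206 kJ/kg
HHV = 39672 + 2791.206 = 42463.21 kJ/kg


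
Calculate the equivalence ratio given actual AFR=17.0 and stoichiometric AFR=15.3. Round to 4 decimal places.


phi = AFR_stoich / AFR_actual
phi = 15.3 / 17.0 = 0.9000


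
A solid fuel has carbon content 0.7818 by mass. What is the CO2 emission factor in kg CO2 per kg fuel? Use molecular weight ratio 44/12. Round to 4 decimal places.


EF = C_frac * (M_CO2 / M_C)
EF = 0.7818 * (44/12)
EF = 0.7818 * 3.666667 = 2.8666 kg_CO2/kg_fuel


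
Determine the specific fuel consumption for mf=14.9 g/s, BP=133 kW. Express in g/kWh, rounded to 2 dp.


SFC = (mf / BP) * 3600
Rate = 14.9 / 133 = 0.112030 g/(s*kW)
SFC = 0.112030 * 3600 = 403.31 g/kWh


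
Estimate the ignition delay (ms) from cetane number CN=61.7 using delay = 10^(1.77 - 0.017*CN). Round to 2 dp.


delay = 10^(1.77 - 0.017*CN)
Exponent = 1.77 - 0.017*61.7 = 0.7211
delay = 10^0.7211 = 5.26 ms


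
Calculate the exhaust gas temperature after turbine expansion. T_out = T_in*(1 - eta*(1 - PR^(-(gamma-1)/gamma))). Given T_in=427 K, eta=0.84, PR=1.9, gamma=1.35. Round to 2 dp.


T_out = T_in * (1 - eta * (1 - PR^(-(gamma-1)/gamma)))
Exponent = -(1.35-1)/1.35 = -0.25925926
PR^exp = 1.9^(-0.25925926) = 0.84670193
Factor = 1 - 0.84*(1 - 0.84670193) = 0.87122962
T_out = 427 * 0.87122962 = 372.02 K


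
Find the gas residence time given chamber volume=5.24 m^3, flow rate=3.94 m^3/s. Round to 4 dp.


tau = V / Q_flow
tau = 5.24 / 3.94 = 1.3299 s


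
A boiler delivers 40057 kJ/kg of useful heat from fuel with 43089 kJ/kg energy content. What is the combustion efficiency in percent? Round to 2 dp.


Efficiency = (Q_useful / Q_fuel) * 100
Efficiency = (40057 / 43089) * 100
Efficiency = 0.9296 * 100 = 92.96%


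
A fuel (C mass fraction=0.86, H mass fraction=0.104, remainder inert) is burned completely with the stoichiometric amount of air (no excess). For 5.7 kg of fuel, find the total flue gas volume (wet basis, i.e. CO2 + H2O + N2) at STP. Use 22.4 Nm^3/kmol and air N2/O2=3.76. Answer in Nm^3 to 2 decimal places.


Per kg fuel: CO2 = (C/12 kmol)*22.4 = (0.86/12)*22.4 = 1.60533 Nm^3
Per kg fuel: H2O = (H/2 kmol)*22.4 = (0.104/2)*22.4 = 1.16480 Nm^3
O2 needed per kg fuel = C/12 + H/4 = 0.86/12 + 0.104/4 = 0.09766667 kmol
Per kg fuel: N2 = O2*3.76*22.4 = 0.09766667*3.76*22.4 = 8.22588 Nm^3
Total per kg = 1.60533 + 1.16480 + 8.22588 = 10.99601 Nm^3
Total = 10.99601 * 5.7 = 62.68 Nm^3


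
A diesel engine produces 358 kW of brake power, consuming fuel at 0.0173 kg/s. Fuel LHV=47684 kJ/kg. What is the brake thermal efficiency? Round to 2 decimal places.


eta_BTE = (BP / (mf * LHV)) * 100
Denominator = 0.0173 * 47684 = 824.9332 kW
eta_BTE = (358 / 824.9332) * 100 = 43.40%


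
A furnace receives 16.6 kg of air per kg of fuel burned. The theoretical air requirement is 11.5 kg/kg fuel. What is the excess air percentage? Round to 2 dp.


Excess air = actual - stoichiometric = 16.6 - 11.5 = 5.10 kg/kg fuel
Excess air % = (excess / stoich) * 100 = (5.10 / 11.5) * 100 = 44.35%


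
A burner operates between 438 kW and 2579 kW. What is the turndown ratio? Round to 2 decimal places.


TDR = Q_max / Q_min
TDR = 2579 / 438 = 5.89


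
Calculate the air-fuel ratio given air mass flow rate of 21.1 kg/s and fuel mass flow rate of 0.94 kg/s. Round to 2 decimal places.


AFR = m_air / m_fuel
AFR = 21.1 / 0.94 = 22.45


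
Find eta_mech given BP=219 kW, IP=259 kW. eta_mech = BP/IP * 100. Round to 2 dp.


eta_mech = (BP / IP) * 100
Ratio = 219 / 259 = 0.8456
eta_mech = 0.8456 * 100 = 84.56%


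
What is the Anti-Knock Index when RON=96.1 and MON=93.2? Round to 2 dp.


AKI = (RON + MON) / 2
AKI = (96.1 + 93.2) / 2
AKI = 189.3 / 2 = 94.65


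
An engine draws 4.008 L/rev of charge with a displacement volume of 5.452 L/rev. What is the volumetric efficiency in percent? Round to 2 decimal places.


eta_v = (V_actual / V_disp) * 100
Ratio = 4.008 / 5.452 = 0.7351
eta_v = 0.7351 * 100 = 73.51%


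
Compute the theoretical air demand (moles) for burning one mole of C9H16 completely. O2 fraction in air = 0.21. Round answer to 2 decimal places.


Balanced combustion: C9H16 + 13 O2 -> 9 CO2 + 8 H2O
O2 needed = C + H/4 = 9 + 16/4 = 13.00 moles
Air moles = O2 / 0.21 = 13.00 / 0.21 = 61.90 moles air


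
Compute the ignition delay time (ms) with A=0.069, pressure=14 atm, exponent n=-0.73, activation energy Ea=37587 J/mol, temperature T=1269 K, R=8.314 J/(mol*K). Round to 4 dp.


tau = A * P^n * exp(Ea/(R*T))
P^n = 14^(-0.73) = 0.14565538
Ea/(R*T) = 37587/(8.314*1269) = 3.562591
exp(Ea/(R*T)) = 35.254439
tau = 0.069 * 0.14565538 * 35.254439 = 0.3543 ms


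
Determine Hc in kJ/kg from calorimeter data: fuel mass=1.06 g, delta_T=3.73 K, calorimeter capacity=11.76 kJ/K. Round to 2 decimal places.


Hc = C_cal * delta_T / m_fuel
Q_released = 11.76 * 3.73 = 43.8648 kJ
m_fuel = 1.06 g = 1.06/1000 kg = 0.001060 kg
Hc = 43.8648 / 0.001060 = 41381.89 kJ/kg


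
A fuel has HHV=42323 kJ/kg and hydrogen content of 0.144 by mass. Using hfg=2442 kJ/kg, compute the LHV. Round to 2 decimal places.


LHV = HHV - hfg * 9 * H
Water correction = 2442 * 9 * 0.144 = 3164.832 kJ/kg
LHV = 42323 - 3164.832 = 39158.17 kJ/kg


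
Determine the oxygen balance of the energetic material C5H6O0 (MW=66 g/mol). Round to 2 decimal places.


OB = -1600 * (2C + H/2 - O) / MW
Inner = 2*5 + 6/2 - 0 = 13.00
OB = -1600 * 13.00 / 66 = -315.15%


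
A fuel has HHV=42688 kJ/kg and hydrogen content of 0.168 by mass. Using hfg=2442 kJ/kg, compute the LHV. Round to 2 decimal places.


LHV = HHV - hfg * 9 * H
Water correction = 2442 * 9 * 0.168 = 3692.304 kJ/kg
LHV = 42688 - 3692.304 = 38995.70 kJ/kg


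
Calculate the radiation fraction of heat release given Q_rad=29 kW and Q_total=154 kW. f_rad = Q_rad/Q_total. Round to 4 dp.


f_rad = Q_rad / Q_total
f_rad = 29 / 154 = 0.1883


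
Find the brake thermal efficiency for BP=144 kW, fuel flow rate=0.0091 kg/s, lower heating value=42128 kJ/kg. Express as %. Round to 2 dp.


eta_BTE = (BP / (mf * LHV)) * 100
Denominator = 0.0091 * 42128 = 383.3648 kW
eta_BTE = (144 / 383.3648) * 100 = 37.56%


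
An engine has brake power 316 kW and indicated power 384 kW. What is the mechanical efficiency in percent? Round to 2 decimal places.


eta_mech = (BP / IP) * 100
Ratio = 316 / 384 = 0.8229
eta_mech = 0.8229 * 100 = 82.29%


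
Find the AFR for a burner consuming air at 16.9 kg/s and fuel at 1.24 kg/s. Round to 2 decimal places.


AFR = m_air / m_fuel
AFR = 16.9 / 1.24 = 13.63


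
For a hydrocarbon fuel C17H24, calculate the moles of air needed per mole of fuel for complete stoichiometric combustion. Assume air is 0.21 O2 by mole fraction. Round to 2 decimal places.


Balanced combustion: C17H24 + 23 O2 -> 17 CO2 + 12 H2O
O2 needed = C + H/4 = 17 + 24/4 = 23.00 moles
Air moles = O2 / 0.21 = 23.00 / 0.21 = 109.52 moles air


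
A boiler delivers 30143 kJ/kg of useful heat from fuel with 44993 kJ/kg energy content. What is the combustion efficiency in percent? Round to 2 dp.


Efficiency = (Q_useful / Q_fuel) * 100
Efficiency = (30143 / 44993) * 100
Efficiency = 0.6699 * 100 = 66.99%


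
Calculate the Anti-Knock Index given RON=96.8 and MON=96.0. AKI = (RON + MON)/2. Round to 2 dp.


AKI = (RON + MON) / 2
AKI = (96.8 + 96.0) / 2
AKI = 192.8 / 2 = 96.40


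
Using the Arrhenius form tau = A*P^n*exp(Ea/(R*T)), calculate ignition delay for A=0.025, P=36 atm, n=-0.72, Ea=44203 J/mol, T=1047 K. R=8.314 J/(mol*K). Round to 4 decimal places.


tau = A * P^n * exp(Ea/(R*T))
P^n = 36^(-0.72) = 0.07576388
Ea/(R*T) = 44203/(8.314*1047) = 5.078027
exp(Ea/(R*T)) = 160.457232
tau = 0.025 * 0.07576388 * 160.457232 = 0.3039 ms


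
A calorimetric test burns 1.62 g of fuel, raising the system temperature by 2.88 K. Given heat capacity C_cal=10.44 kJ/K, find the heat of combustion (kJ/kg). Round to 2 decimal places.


Hc = C_cal * delta_T / m_fuel
Q_released = 10.44 * 2.88 = 30.0672 kJ
m_fuel = 1.62 g = 1.62/1000 kg = 0.001620 kg
Hc = 30.0672 / 0.001620 = 18560.00 kJ/kg


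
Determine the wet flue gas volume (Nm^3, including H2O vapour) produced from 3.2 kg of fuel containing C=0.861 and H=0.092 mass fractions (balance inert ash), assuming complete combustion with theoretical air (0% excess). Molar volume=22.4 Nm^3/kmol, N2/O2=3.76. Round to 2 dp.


Per kg fuel: CO2 = (C/12 kmol)*22.4 = (0.861/12)*22.4 = 1.60720 Nm^3
Per kg fuel: H2O = (H/2 kmol)*22.4 = (0.092/2)*22.4 = 1.03040 Nm^3
O2 needed per kg fuel = C/12 + H/4 = 0.861/12 + 0.092/4 = 0.09475000 kmol
Per kg fuel: N2 = O2*3.76*22.4 = 0.09475000*3.76*22.4 = 7.98022 Nm^3
Total per kg = 1.60720 + 1.03040 + 7.98022 = 10.61782 Nm^3
Total = 10.61782 * 3.2 = 33.98 Nm^3


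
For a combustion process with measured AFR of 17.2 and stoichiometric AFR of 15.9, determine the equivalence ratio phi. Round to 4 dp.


phi = AFR_stoich / AFR_actual
phi = 15.9 / 17.2 = 0.9244
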